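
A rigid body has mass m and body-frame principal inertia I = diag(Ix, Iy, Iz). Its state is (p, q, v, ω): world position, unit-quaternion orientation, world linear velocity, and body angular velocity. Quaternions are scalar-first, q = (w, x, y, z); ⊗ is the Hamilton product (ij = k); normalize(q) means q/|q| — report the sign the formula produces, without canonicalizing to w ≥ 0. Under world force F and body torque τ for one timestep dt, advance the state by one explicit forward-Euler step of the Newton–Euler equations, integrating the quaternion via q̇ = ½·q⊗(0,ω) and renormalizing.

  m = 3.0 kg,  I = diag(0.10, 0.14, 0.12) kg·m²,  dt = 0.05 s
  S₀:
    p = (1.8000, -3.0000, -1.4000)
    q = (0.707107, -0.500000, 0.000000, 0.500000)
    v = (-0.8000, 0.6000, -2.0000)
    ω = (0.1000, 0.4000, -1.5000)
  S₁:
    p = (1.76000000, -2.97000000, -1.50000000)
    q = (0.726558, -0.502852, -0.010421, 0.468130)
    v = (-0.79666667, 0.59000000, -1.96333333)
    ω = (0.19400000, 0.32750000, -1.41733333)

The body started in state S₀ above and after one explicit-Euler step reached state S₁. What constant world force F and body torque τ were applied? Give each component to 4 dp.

rate change Δω = (0.09400000, -0.07250000, 0.08266667)
precession coupling = (0.0120, 0.0030, 0.0016)
I·α + gyro = (0.2000, -0.2000, 0.2000)
velocity change Δv = (0.00333333, -0.01000000, 0.03666667)
F = m·Δv/dt = (0.2000, -0.6000, 2.2000)

F = (0.2000, -0.6000, 2.2000)
τ = (0.2000, -0.2000, 0.2000)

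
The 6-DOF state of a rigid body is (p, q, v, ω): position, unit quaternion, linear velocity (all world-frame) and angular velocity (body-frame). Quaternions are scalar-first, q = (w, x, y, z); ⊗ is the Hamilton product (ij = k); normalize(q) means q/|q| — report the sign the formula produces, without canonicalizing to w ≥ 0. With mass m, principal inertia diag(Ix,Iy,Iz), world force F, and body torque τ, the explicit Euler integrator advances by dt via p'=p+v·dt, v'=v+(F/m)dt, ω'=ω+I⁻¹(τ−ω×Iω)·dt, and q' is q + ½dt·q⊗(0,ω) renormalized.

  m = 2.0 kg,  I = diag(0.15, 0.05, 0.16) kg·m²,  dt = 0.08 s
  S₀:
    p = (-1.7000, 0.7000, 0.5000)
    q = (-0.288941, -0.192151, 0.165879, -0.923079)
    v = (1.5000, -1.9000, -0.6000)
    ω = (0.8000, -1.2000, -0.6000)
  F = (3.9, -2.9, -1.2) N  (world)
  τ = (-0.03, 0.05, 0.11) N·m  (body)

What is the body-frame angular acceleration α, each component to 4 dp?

α = (-0.7280, 0.9040, 0.0875)

gyro term ω×Iω = (0.0792, 0.0048, 0.0960)
(τ − ω×Iω)/I = (-0.7280, 0.9040, 0.0875)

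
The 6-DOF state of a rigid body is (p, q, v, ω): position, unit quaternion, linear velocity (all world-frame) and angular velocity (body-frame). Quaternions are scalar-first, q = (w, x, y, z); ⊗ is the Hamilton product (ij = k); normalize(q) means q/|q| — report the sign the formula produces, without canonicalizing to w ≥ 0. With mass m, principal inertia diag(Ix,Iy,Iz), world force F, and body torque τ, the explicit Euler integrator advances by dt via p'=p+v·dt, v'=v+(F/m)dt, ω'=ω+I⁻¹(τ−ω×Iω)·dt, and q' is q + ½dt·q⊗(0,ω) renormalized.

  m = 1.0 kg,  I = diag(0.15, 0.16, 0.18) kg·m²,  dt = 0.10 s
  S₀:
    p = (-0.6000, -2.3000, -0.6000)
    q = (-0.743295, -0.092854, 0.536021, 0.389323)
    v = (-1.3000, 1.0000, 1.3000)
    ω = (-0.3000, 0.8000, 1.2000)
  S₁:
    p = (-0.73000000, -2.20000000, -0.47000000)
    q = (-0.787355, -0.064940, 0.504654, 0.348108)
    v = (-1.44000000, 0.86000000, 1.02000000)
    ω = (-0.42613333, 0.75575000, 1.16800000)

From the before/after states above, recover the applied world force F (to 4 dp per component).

Δv = v₁−v₀ = (-0.14000000, -0.14000000, -0.28000000)
applied force F = (-1.4000, -1.4000, -2.8000)

F = (-1.4000, -1.4000, -2.8000)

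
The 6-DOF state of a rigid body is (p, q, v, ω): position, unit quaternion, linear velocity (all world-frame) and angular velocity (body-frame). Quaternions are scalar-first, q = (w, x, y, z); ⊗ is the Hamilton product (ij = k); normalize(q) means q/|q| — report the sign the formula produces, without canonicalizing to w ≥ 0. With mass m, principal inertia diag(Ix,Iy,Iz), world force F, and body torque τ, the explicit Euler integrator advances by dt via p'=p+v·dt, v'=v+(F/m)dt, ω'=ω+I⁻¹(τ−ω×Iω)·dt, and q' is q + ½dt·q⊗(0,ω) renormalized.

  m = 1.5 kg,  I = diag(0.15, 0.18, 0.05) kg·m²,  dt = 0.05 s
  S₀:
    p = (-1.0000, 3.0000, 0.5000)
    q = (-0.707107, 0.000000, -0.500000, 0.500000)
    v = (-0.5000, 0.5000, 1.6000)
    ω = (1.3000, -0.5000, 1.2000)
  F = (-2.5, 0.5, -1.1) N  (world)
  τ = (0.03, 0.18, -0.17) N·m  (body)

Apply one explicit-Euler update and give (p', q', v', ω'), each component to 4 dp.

p' = p + v·dt = (-1.0250, 3.0250, 0.5800)
v + (F/m)dt = (-0.5833, 0.5167, 1.5633)
gyro term ω×Iω = (0.0780, 0.1560, -0.0195)
α = I⁻¹(τ − ω×Iω) = (-0.3200, 0.1333, -3.0100)
ω' = ω + α·dt = (1.2840, -0.4933, 1.0495)
2q̇ = q⊗(0,ω) = (-0.8500000, -1.2692391, 1.0035535, -0.1985284)
updated quaternion q' = (-0.7276, -0.0317, -0.4744, 0.4945)

p' = (-1.0250, 3.0250, 0.5800)
q' = (-0.7276, -0.0317, -0.4744, 0.4945)
v' = (-0.5833, 0.5167, 1.5633)
ω' = (1.2840, -0.4933, 1.0495)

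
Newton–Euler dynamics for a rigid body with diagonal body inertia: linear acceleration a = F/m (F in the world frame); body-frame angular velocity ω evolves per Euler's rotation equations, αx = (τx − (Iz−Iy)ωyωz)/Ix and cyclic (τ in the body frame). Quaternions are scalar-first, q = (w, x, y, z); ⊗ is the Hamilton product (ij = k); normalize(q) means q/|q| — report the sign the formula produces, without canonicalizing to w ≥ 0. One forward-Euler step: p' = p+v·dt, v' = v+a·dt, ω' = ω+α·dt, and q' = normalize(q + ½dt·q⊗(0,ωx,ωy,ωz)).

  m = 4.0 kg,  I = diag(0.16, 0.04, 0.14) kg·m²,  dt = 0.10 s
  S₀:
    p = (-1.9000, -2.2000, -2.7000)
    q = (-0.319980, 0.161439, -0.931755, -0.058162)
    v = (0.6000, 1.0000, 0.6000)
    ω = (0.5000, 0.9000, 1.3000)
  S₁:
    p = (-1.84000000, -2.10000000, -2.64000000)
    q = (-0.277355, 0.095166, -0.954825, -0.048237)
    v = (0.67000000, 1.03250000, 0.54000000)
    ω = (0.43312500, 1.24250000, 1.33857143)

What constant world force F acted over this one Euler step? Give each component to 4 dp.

Δv = v₁−v₀ = (0.07000000, 0.03250000, -0.06000000)
F = m·Δv/dt = (2.8000, 1.3000, -2.4000)

F = (2.8000, 1.3000, -2.4000)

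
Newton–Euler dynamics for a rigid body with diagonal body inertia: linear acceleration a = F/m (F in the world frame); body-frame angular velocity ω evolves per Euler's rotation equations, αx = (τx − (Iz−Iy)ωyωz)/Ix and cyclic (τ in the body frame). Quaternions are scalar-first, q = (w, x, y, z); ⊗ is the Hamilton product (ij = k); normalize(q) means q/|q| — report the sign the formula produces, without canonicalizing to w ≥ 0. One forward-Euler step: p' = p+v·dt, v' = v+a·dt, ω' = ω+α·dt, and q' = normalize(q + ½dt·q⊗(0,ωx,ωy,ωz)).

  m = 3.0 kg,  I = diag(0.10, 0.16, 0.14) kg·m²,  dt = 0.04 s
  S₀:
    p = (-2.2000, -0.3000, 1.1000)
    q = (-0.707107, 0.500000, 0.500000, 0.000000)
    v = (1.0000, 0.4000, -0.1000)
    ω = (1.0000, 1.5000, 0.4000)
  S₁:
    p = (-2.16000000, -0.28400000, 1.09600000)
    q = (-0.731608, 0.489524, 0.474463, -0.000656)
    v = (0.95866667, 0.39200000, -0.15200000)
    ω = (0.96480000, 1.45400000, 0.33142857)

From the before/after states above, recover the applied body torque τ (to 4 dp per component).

rate change Δω = (-0.03520000, -0.04600000, -0.06857143)
gyro term ω₀×Iω₀ = (-0.0120, -0.0160, 0.0900)
τ = I·(Δω/dt) + ω₀×(Iω₀) = (-0.1000, -0.2000, -0.1500)

τ = (-0.1000, -0.2000, -0.1500)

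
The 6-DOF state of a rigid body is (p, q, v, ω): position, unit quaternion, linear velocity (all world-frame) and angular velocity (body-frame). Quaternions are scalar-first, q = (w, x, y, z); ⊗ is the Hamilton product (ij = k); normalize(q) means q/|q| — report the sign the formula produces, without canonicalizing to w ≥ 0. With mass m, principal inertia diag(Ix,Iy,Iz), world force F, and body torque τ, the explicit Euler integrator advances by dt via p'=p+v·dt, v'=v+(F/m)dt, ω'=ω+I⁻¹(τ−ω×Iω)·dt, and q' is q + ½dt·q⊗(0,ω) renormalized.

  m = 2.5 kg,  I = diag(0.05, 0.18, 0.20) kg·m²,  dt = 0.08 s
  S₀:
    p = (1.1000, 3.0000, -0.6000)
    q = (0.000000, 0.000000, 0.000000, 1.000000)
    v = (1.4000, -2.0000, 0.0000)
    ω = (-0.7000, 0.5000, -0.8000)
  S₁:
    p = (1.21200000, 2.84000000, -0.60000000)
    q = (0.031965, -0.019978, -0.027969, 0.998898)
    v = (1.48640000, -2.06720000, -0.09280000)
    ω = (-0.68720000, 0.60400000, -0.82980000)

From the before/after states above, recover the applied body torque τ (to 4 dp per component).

τ = (0.0000, 0.1500, -0.1200)

ω₁ − ω₀ = (0.01280000, 0.10400000, -0.02980000)
τ = I·(Δω/dt) + ω₀×(Iω₀) = (0.0000, 0.1500, -0.1200)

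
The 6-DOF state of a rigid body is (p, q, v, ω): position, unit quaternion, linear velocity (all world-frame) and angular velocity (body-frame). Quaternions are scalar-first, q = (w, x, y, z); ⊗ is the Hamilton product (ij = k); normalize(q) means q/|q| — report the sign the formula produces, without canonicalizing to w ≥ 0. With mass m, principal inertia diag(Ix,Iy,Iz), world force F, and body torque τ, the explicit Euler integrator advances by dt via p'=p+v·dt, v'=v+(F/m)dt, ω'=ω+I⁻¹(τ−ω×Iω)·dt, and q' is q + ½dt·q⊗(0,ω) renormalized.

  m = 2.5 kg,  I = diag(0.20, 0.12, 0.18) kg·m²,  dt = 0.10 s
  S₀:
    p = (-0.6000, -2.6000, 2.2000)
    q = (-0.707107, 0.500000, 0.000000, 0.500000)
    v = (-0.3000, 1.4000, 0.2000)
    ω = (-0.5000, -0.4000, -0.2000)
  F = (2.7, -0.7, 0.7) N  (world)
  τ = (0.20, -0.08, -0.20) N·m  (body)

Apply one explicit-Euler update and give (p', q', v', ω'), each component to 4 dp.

ω×(Iω) gyroscopic = (0.0048, 0.0020, -0.0160)
(τ − ω×Iω)/I = (0.9760, -0.6833, -1.0222)
ω' = ω + α·dt = (-0.4024, -0.4683, -0.3022)
2q̇ = q⊗(0,ω) = (0.3500000, 0.5535535, 0.1328428, -0.0585786)
q' = normalize(q + ½dt·q⊗(0,ω)) = (-0.6892, 0.5274, 0.0066, 0.4968)
a = (1.0800, -0.2800, 0.2800)
p' = p + v·dt = (-0.6300, -2.4600, 2.2200)
new velocity v' = (-0.1920, 1.3720, 0.2280)

p' = (-0.6300, -2.4600, 2.2200)
q' = (-0.6892, 0.5274, 0.0066, 0.4968)
v' = (-0.1920, 1.3720, 0.2280)
ω' = (-0.4024, -0.4683, -0.3022)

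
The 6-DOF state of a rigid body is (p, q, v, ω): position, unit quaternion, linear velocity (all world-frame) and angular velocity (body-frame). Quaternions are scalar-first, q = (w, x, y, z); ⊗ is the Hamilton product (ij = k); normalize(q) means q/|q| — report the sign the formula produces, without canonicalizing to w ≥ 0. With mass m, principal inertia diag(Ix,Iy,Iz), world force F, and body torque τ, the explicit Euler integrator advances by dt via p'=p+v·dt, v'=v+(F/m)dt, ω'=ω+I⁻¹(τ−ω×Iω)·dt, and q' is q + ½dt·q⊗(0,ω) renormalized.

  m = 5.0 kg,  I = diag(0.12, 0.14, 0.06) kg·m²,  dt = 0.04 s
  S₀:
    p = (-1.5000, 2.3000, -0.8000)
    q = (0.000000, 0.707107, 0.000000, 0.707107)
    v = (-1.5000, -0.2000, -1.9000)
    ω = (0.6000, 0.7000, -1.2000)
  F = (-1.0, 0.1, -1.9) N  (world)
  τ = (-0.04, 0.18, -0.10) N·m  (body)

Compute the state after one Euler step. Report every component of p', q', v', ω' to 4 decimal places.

α = I⁻¹(τ − ω×Iω) = (-0.8933, 1.5943, -1.8067)
new body rate ω' = (0.5643, 0.7638, -1.2723)
2q̇ = q⊗(0,ω) = (0.4242642, -0.4949749, 1.2727926, 0.4949749)
q' = normalize(q + ½dt·q⊗(0,ω)) = (0.0085, 0.6969, 0.0254, 0.7167)
a = (-0.2000, 0.0200, -0.3800)
p + v·dt = (-1.5600, 2.2920, -0.8760)
new velocity v' = (-1.5080, -0.1992, -1.9152)

p' = (-1.5600, 2.2920, -0.8760)
q' = (0.0085, 0.6969, 0.0254, 0.7167)
v' = (-1.5080, -0.1992, -1.9152)
ω' = (0.5643, 0.7638, -1.2723)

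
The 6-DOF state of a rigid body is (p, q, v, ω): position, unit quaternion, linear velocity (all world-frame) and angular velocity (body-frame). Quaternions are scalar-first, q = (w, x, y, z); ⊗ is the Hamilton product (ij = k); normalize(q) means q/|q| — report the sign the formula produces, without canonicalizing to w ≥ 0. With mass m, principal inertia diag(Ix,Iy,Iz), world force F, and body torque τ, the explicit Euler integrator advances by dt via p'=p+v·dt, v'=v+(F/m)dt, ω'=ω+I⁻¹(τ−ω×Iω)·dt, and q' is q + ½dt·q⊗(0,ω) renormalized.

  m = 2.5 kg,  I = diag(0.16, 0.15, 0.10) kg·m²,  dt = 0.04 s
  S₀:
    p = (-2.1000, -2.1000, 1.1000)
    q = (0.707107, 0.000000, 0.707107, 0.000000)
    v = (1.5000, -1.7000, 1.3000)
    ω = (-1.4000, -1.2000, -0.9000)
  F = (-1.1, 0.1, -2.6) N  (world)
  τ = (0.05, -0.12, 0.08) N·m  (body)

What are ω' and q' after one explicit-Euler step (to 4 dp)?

precession coupling ω×(Iω) = (-0.0540, 0.0756, -0.0168)
angular accel α = (0.6500, -1.3040, 0.9680)
ω' = ω + α·dt = (-1.3740, -1.2522, -0.8613)
q⊗(0,ω) = (0.8485284, -1.6263461, -0.8485284, 0.3535535)
updated quaternion q' = (0.7235, -0.0325, 0.6896, 0.0071)

ω' = (-1.3740, -1.2522, -0.8613)
q' = (0.7235, -0.0325, 0.6896, 0.0071)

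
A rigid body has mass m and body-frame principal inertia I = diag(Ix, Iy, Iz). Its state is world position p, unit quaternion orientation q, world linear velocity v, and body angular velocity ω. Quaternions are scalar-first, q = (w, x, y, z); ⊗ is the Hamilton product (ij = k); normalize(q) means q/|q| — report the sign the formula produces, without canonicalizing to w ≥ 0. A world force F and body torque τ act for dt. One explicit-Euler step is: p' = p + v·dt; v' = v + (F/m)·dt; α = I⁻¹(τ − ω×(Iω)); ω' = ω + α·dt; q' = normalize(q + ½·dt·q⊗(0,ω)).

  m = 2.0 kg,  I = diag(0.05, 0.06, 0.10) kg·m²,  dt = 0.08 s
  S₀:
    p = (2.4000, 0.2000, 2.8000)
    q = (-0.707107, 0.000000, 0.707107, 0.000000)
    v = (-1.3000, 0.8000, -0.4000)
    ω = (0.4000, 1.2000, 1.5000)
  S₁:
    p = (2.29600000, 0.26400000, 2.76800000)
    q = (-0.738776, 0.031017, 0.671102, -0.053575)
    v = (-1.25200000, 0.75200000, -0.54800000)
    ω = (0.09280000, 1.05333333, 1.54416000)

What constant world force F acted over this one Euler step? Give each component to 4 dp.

velocity change Δv = (0.04800000, -0.04800000, -0.14800000)
F = m·Δv/dt = (1.2000, -1.2000, -3.7000)

F = (1.2000, -1.2000, -3.7000)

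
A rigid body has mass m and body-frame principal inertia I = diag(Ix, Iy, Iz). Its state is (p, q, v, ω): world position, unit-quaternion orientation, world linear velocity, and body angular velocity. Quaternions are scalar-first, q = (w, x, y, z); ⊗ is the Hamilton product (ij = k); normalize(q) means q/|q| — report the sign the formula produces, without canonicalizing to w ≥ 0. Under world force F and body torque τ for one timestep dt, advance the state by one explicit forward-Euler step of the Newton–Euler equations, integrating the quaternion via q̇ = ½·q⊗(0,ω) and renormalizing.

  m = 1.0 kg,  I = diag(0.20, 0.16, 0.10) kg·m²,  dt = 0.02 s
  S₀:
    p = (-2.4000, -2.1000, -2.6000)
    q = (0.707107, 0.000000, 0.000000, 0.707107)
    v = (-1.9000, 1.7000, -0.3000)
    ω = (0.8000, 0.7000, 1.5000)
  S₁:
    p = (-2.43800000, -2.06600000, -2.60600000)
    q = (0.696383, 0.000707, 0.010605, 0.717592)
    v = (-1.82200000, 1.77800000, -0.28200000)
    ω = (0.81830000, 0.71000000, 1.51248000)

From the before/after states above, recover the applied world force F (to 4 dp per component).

F = (3.9000, 3.9000, 0.9000)

velocity change Δv = (0.07800000, 0.07800000, 0.01800000)
F = m·Δv/dt = (3.9000, 3.9000, 0.9000)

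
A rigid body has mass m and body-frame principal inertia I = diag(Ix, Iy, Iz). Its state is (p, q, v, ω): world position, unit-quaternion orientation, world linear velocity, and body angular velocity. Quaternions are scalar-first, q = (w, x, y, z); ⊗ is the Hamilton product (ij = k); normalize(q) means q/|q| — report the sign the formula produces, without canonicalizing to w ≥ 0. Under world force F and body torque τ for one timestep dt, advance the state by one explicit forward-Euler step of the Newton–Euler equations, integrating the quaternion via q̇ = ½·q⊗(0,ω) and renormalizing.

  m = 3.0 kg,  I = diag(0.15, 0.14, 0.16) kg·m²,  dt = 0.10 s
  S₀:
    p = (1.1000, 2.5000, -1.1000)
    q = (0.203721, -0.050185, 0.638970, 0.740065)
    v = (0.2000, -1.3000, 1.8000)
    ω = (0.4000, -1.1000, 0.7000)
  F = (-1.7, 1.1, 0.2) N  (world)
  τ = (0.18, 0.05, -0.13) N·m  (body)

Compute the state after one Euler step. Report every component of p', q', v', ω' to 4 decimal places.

p' = (1.1200, 2.3700, -0.9200)
q' = (0.2135, 0.0169, 0.6428, 0.7355)
v' = (0.1433, -1.2633, 1.8067)
ω' = (0.5303, -1.0623, 0.6160)

(τ − ω×Iω)/I = (1.3027, 0.3771, -0.8400)
new body rate ω' = (0.5303, -1.0623, 0.6160)
2q̇ = q⊗(0,ω) = (0.2048955, 1.3428389, 0.1070624, -0.0577798)
q + ½dt·q⊗(0,ω), renormalized = (0.2135, 0.0169, 0.6428, 0.7355)
a = F/m = (-0.5667, 0.3667, 0.0667)
p' = p + v·dt = (1.1200, 2.3700, -0.9200)
v + (F/m)dt = (0.1433, -1.2633, 1.8067)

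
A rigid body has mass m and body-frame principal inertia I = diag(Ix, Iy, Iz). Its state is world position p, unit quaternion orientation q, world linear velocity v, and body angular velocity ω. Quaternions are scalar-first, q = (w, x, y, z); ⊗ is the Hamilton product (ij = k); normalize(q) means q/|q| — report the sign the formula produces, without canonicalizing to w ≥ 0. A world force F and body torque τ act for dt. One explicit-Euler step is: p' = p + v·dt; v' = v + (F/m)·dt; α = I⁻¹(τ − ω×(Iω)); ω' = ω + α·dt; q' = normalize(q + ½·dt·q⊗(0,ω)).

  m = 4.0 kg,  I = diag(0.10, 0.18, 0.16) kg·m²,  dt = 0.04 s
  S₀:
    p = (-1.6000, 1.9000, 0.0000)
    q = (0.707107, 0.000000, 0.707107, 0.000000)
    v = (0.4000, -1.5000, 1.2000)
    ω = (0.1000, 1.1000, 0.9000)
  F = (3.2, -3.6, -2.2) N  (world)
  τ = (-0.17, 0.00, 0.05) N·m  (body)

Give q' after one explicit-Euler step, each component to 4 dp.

q' = (0.6913, 0.0141, 0.7224, 0.0113)

Hamilton product q⊗(0,ω) = (-0.7778177, 0.7071070, 0.7778177, 0.5656856)
updated quaternion q' = (0.6913, 0.0141, 0.7224, 0.0113)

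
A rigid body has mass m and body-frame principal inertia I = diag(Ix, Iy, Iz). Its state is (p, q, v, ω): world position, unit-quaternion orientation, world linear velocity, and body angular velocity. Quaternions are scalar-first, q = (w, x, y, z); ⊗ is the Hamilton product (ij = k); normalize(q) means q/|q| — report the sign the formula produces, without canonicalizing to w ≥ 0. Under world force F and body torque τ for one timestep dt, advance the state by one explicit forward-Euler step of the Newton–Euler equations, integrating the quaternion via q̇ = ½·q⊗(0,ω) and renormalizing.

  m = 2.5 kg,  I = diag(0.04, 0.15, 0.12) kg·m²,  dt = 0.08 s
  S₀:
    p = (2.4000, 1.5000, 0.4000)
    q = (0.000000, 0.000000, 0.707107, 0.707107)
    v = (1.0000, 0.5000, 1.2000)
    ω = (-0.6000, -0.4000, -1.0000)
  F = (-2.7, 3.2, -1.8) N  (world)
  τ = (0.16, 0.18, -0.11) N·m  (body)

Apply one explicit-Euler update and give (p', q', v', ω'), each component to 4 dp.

p' = p + v·dt = (2.4800, 1.5400, 0.4960)
new velocity v' = (0.9136, 0.6024, 1.1424)
α = I⁻¹(τ − ω×Iω) = (4.3000, 1.5200, -1.1367)
ω' = ω + α·dt = (-0.2560, -0.2784, -1.0909)
2q̇ = q⊗(0,ω) = (0.9899498, -0.4242642, -0.4242642, 0.4242642)
updated quaternion q' = (0.0395, -0.0169, 0.6893, 0.7232)

p' = (2.4800, 1.5400, 0.4960)
q' = (0.0395, -0.0169, 0.6893, 0.7232)
v' = (0.9136, 0.6024, 1.1424)
ω' = (-0.2560, -0.2784, -1.0909)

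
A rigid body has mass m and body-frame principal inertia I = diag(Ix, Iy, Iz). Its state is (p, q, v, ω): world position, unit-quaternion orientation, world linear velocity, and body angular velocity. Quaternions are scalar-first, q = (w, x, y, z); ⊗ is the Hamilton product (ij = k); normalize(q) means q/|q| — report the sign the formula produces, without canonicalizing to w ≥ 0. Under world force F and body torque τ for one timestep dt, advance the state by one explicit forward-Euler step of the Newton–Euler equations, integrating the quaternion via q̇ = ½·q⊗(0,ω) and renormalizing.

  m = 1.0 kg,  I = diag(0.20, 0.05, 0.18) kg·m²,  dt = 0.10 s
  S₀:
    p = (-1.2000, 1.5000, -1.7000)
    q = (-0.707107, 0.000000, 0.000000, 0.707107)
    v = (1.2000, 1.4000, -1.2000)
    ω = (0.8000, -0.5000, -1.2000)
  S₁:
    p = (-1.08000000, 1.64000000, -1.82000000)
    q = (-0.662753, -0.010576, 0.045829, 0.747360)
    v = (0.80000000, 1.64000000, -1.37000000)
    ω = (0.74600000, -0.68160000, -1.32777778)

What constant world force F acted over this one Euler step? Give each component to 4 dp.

v₁ − v₀ = (-0.40000000, 0.24000000, -0.17000000)
F = m·Δv/dt = (-4.0000, 2.4000, -1.7000)

F = (-4.0000, 2.4000, -1.7000)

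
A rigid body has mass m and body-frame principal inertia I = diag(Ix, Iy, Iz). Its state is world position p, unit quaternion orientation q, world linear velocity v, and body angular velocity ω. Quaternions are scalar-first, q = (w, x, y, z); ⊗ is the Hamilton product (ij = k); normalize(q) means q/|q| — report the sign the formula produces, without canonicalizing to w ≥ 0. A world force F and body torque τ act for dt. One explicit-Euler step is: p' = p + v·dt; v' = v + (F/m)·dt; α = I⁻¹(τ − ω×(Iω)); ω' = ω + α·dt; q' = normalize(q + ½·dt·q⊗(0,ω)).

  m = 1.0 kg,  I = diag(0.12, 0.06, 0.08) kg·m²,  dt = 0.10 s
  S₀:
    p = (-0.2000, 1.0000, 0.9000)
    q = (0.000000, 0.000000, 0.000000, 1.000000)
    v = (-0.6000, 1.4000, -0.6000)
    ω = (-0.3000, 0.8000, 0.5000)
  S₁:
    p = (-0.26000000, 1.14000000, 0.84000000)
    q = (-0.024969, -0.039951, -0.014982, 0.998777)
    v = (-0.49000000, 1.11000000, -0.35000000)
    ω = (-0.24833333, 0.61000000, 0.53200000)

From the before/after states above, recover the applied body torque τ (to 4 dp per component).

ω₁ − ω₀ = (0.05166667, -0.19000000, 0.03200000)
gyro term ω₀×Iω₀ = (0.0080, -0.0060, 0.0144)
applied torque τ = (0.0700, -0.1200, 0.0400)

τ = (0.0700, -0.1200, 0.0400)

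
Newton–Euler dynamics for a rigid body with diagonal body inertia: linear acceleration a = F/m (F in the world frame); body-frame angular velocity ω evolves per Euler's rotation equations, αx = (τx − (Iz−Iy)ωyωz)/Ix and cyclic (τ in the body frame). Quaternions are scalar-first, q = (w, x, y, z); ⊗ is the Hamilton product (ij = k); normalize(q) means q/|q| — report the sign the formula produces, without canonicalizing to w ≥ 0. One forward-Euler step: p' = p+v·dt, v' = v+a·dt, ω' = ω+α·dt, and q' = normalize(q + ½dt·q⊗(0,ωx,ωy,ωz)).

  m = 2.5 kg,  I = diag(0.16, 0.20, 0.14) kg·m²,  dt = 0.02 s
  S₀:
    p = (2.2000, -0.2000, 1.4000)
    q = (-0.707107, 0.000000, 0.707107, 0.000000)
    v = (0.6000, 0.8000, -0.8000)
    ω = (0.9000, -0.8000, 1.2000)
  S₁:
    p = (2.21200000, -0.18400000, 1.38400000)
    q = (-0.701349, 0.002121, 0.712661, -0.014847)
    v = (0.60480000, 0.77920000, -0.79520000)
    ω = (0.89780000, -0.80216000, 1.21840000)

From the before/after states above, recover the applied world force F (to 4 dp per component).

v₁ − v₀ = (0.00480000, -0.02080000, 0.00480000)
applied force F = (0.6000, -2.6000, 0.6000)

F = (0.6000, -2.6000, 0.6000)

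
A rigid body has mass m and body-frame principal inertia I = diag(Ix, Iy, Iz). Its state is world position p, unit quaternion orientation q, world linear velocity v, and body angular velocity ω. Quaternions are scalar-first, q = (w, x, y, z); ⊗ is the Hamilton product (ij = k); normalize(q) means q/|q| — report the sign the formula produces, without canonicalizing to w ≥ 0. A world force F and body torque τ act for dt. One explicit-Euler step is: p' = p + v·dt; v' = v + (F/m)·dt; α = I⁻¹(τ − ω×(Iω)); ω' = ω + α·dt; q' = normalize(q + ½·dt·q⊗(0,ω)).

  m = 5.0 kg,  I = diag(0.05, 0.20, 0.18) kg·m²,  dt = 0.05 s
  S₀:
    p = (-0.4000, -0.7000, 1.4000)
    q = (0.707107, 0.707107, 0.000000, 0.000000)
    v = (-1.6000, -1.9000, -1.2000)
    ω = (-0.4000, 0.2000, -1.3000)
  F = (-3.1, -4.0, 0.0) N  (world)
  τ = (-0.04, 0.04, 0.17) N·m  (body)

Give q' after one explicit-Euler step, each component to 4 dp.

q⊗(0,ω) = (0.2828428, -0.2828428, 1.0606605, -0.7778177)
updated quaternion q' = (0.7138, 0.6996, 0.0265, -0.0194)

q' = (0.7138, 0.6996, 0.0265, -0.0194)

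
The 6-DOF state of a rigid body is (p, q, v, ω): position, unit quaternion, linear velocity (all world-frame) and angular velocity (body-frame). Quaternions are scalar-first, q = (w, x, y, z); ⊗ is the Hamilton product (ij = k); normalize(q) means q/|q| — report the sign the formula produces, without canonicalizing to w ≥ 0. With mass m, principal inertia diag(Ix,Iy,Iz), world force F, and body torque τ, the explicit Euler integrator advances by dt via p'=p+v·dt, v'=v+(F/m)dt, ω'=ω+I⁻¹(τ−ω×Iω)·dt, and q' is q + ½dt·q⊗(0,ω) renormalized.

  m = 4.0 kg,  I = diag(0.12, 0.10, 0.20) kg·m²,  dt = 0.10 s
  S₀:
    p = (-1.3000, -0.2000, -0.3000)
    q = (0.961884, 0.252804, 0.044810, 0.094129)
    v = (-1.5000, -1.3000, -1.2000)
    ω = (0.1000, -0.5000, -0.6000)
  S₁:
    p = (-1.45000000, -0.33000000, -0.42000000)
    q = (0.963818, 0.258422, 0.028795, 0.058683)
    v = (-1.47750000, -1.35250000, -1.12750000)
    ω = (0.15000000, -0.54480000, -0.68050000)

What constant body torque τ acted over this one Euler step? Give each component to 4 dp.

τ = (0.0900, -0.0400, -0.1600)

ω₁ − ω₀ = (0.05000000, -0.04480000, -0.08050000)
τ = I·(Δω/dt) + ω₀×(Iω₀) = (0.0900, -0.0400, -0.1600)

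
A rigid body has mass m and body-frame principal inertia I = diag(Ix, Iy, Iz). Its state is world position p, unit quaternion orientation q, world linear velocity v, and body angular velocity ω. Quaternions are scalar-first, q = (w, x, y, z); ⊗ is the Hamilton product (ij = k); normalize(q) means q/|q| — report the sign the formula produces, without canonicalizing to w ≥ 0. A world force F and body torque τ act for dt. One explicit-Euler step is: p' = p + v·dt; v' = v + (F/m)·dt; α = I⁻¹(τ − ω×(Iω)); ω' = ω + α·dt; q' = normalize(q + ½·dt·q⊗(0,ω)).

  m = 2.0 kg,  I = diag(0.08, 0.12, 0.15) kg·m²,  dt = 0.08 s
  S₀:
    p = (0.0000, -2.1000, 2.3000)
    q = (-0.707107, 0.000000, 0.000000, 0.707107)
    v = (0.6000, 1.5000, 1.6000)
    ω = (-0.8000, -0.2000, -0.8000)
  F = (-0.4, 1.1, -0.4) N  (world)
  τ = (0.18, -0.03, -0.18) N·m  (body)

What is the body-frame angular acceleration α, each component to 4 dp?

α = (2.1900, 0.1233, -1.2427)

ω×(Iω) gyroscopic = (0.0048, -0.0448, 0.0064)
(τ − ω×Iω)/I = (2.1900, 0.1233, -1.2427)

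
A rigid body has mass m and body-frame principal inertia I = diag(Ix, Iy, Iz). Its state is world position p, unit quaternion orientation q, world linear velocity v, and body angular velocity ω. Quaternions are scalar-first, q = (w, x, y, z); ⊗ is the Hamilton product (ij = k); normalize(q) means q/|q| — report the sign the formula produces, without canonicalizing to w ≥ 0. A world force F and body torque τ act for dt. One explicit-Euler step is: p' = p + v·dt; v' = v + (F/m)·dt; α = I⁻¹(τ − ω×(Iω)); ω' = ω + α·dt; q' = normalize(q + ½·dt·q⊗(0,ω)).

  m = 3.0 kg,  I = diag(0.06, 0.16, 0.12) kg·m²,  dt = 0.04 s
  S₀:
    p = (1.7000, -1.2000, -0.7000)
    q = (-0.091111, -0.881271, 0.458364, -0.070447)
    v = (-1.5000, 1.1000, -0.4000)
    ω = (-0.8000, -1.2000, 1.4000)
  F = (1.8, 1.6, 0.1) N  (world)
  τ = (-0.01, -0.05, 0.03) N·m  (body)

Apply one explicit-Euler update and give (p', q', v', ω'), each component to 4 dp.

p + v·dt = (1.6400, -1.1560, -0.7160)
v' = v + a·dt = (-1.4760, 1.1213, -0.3987)
α = I⁻¹(τ − ω×Iω) = (-1.2867, -0.7325, -0.5500)
ω + α·dt = (-0.8515, -1.2293, 1.3780)
2q̇ = q⊗(0,ω) = (-0.0563542, 0.6300620, 1.3994702, 1.2966610)
q' = normalize(q + ½dt·q⊗(0,ω)) = (-0.0922, -0.8680, 0.4860, -0.0445)

p' = (1.6400, -1.1560, -0.7160)
q' = (-0.0922, -0.8680, 0.4860, -0.0445)
v' = (-1.4760, 1.1213, -0.3987)
ω' = (-0.8515, -1.2293, 1.3780)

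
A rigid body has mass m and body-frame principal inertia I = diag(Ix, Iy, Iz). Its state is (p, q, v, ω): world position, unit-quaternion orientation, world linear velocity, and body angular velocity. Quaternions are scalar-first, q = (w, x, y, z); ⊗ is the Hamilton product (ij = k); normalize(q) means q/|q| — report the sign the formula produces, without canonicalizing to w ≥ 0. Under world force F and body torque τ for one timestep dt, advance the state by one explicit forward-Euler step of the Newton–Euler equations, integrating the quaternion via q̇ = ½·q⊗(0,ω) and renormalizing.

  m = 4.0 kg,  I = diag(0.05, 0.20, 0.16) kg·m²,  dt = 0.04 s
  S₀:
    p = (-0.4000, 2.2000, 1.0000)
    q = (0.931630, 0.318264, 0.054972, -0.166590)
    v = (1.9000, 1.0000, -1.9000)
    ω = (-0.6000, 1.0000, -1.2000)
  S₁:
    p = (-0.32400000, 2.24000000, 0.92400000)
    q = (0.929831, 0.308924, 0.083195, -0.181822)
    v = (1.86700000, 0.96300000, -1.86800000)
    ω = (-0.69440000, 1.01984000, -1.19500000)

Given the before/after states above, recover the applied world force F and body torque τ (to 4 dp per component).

F = (-3.3000, -3.7000, 3.2000)
τ = (-0.0700, 0.0200, -0.0700)

ω₁ − ω₀ = (-0.09440000, 0.01984000, 0.00500000)
precession coupling = (0.0480, -0.0792, -0.0900)
τ = I·(Δω/dt) + ω₀×(Iω₀) = (-0.0700, 0.0200, -0.0700)
Δv = v₁−v₀ = (-0.03300000, -0.03700000, 0.03200000)
m·(v₁−v₀)/dt = (-3.3000, -3.7000, 3.2000)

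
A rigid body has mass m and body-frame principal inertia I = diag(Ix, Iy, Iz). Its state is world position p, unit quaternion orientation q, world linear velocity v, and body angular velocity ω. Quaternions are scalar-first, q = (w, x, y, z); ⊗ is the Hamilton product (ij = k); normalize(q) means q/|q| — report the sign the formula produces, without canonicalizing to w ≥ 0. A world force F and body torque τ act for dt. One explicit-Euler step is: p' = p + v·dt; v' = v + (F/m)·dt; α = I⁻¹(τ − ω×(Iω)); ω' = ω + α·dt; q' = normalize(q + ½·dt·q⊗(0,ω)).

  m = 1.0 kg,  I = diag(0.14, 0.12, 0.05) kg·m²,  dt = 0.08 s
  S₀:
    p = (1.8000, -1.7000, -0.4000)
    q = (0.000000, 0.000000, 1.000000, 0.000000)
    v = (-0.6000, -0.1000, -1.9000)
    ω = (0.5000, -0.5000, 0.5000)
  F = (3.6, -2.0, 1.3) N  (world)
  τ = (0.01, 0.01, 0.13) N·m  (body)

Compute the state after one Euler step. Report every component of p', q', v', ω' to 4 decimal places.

p' = (1.7520, -1.7080, -0.5520)
q' = (0.0200, 0.0200, 0.9994, -0.0200)
v' = (-0.3120, -0.2600, -1.7960)
ω' = (0.4957, -0.5083, 0.7000)

new position p' = (1.7520, -1.7080, -0.5520)
v' = v + a·dt = (-0.3120, -0.2600, -1.7960)
precession coupling ω×(Iω) = (0.0175, 0.0225, 0.0050)
(τ − ω×Iω)/I = (-0.0536, -0.1042, 2.5000)
ω + α·dt = (0.4957, -0.5083, 0.7000)
2q̇ = q⊗(0,ω) = (0.5000000, 0.5000000, 0.0000000, -0.5000000)
updated quaternion q' = (0.0200, 0.0200, 0.9994, -0.0200)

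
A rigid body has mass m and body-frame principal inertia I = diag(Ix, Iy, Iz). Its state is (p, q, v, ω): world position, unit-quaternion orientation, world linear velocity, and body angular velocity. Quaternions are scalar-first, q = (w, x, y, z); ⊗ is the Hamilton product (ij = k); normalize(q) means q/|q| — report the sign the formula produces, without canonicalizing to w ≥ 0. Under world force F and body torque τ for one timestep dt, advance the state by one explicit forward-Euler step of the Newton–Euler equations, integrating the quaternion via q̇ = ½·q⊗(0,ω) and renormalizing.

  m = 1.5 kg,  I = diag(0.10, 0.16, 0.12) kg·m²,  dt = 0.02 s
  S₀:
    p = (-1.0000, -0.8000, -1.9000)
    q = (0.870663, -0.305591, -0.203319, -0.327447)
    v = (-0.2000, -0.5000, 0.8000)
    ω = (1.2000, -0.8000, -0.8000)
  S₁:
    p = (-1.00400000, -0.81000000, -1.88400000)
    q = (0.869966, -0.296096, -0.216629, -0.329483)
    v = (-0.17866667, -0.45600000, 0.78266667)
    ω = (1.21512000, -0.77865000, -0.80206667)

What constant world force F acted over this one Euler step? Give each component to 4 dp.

v₁ − v₀ = (0.02133333, 0.04400000, -0.01733333)
applied force F = (1.6000, 3.3000, -1.3000)

F = (1.6000, 3.3000, -1.3000)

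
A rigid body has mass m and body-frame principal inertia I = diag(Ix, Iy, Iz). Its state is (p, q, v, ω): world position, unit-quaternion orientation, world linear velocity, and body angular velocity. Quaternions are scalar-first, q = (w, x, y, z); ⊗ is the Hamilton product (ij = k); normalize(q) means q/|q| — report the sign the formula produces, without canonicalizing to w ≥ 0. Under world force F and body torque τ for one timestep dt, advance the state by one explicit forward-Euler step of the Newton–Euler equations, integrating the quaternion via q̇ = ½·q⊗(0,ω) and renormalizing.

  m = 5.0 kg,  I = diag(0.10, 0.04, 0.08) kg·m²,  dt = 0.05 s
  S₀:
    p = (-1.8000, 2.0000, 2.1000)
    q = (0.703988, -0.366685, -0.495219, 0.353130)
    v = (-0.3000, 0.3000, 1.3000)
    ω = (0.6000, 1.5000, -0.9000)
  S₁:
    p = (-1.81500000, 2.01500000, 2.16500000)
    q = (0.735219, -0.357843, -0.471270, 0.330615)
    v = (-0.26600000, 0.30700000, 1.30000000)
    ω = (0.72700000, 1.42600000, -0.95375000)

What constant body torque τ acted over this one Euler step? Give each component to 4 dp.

τ = (0.2000, -0.0700, -0.1400)

rate change Δω = (0.12700000, -0.07400000, -0.05375000)
gyro term ω₀×Iω₀ = (-0.0540, -0.0108, -0.0540)
τ = I·(Δω/dt) + ω₀×(Iω₀) = (0.2000, -0.0700, -0.1400)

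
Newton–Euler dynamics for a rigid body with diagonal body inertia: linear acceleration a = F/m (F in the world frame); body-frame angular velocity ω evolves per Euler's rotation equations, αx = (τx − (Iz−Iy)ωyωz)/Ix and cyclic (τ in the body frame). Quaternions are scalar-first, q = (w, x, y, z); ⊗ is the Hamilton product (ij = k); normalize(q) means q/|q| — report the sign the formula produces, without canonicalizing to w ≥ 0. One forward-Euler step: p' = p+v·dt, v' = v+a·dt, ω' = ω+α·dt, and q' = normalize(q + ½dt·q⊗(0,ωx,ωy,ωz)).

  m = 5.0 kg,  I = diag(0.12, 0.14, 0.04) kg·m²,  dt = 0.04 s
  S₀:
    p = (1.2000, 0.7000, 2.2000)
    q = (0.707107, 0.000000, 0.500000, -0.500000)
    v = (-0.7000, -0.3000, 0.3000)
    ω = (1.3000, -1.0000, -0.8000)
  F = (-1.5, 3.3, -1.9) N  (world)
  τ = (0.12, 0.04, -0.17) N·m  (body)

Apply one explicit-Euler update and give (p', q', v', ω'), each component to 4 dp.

p' = (1.1720, 0.6880, 2.2120)
q' = (0.7086, 0.0004, 0.4725, -0.5240)
v' = (-0.7120, -0.2736, 0.2848)
ω' = (1.3667, -0.9648, -0.9440)

gyro term ω×Iω = (-0.0800, -0.0832, -0.0260)
(τ − ω×Iω)/I = (1.6667, 0.8800, -3.6000)
ω' = ω + α·dt = (1.3667, -0.9648, -0.9440)
q⊗(0,ω) = (0.1000000, 0.0192391, -1.3571070, -1.2156856)
q + ½dt·q⊗(0,ω), renormalized = (0.7086, 0.0004, 0.4725, -0.5240)
a = F/m = (-0.3000, 0.6600, -0.3800)
p' = p + v·dt = (1.1720, 0.6880, 2.2120)
v' = v + a·dt = (-0.7120, -0.2736, 0.2848)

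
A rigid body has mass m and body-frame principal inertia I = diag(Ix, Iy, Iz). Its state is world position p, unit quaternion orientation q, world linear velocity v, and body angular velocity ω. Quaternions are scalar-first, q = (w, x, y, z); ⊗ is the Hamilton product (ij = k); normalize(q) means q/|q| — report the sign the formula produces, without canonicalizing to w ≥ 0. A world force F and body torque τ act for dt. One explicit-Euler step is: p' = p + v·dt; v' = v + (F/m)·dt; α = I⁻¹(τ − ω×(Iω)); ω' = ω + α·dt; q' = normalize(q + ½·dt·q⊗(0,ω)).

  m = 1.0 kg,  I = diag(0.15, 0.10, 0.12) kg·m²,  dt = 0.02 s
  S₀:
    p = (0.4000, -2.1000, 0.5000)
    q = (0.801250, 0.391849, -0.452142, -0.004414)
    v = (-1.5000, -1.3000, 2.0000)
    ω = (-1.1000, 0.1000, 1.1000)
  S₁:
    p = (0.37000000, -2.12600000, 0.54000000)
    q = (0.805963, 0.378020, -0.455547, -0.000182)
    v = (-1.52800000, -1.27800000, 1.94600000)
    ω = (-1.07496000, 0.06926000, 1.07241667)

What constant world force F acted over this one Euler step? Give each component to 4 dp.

v₁ − v₀ = (-0.02800000, 0.02200000, -0.05400000)
applied force F = (-1.4000, 1.1000, -2.7000)

F = (-1.4000, 1.1000, -2.7000)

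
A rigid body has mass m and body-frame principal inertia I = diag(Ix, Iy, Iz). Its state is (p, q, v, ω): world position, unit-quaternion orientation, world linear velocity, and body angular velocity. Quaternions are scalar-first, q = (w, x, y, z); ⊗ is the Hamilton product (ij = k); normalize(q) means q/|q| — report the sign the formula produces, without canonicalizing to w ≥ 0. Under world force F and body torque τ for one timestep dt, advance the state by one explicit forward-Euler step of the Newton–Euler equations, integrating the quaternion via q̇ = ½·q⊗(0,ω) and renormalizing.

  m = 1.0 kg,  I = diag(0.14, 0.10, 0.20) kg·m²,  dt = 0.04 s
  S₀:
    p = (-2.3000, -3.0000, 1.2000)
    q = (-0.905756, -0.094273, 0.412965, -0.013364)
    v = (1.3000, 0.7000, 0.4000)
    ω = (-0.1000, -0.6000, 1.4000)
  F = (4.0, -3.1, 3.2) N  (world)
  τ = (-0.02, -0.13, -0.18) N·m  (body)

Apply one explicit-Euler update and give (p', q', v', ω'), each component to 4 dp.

p' = (-2.2480, -2.9720, 1.2160)
q' = (-0.9002, -0.0810, 0.4263, -0.0368)
v' = (1.4600, 0.5760, 0.5280)
ω' = (-0.0817, -0.6554, 1.3645)

new position p' = (-2.2480, -2.9720, 1.2160)
v' = v + a·dt = (1.4600, 0.5760, 0.5280)
angular accel α = (0.4571, -1.3840, -0.8880)
new body rate ω' = (-0.0817, -0.6554, 1.3645)
Hamilton product q⊗(0,ω) = (0.2570613, 0.6607082, 0.6767722, -1.1701981)
q' = normalize(q + ½dt·q⊗(0,ω)) = (-0.9002, -0.0810, 0.4263, -0.0368)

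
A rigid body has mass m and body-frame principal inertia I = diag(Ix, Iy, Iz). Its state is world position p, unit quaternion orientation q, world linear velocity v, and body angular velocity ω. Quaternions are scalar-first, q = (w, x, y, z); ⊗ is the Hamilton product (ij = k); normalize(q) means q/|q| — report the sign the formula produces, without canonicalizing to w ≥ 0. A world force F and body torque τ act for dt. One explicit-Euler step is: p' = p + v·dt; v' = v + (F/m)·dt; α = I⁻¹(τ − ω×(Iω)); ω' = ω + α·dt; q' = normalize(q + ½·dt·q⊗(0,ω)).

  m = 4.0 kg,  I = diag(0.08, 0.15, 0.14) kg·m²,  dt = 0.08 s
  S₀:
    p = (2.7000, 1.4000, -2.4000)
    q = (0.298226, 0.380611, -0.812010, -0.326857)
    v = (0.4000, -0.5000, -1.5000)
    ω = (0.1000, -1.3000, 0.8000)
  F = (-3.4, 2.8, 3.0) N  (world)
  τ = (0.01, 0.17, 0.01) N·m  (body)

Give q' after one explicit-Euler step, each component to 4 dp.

q' = (0.2644, 0.3382, -0.8394, -0.3332)

2q̇ = q⊗(0,ω) = (-0.8321885, -1.0446995, -0.7248683, -0.1750125)
q' = normalize(q + ½dt·q⊗(0,ω)) = (0.2644, 0.3382, -0.8394, -0.3332)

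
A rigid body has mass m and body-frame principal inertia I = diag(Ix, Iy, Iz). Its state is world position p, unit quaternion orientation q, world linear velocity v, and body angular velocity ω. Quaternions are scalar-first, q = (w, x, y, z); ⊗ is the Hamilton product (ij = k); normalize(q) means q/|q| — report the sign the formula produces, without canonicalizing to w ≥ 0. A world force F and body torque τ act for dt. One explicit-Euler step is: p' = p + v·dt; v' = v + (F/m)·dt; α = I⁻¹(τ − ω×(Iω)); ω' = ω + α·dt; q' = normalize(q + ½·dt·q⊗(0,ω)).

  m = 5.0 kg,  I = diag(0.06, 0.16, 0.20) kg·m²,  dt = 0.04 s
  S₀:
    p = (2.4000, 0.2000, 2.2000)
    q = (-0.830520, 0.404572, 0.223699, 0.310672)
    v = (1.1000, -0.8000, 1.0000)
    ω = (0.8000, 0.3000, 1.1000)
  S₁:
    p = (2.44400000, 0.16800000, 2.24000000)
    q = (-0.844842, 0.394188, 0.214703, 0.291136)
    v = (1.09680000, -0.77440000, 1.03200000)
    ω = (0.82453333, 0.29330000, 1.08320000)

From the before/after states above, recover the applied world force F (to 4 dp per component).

velocity change Δv = (-0.00320000, 0.02560000, 0.03200000)
applied force F = (-0.4000, 3.2000, 4.0000)

F = (-0.4000, 3.2000, 4.0000)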